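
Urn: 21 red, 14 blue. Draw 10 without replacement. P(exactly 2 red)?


Hypergeometric: C(21,2)×C(14,8)/C(35,10)
= 210×3003/183579396 = 105/30566

P(X=2) = 105/30566 ≈ 0.34%


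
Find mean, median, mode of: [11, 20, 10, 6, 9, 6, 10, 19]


Sorted: [6, 6, 9, 10, 10, 11, 19, 20]
Mean = 91/8
Median = 10
Freq: {11: 1, 20: 1, 10: 2, 6: 2, 9: 1, 19: 1}
Mode: [6, 10]

Mean=91/8, Median=10, Mode=[6, 10]


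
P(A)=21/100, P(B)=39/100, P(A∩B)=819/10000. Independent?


P(A)×P(B) = 819/10000
P(A∩B) = 819/10000
Equal ✓ → Independent

Yes, independent


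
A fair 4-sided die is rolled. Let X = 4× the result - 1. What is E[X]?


E[die] = (1+4)/2 = 5/2
E[X] = 4×5/2 - 1 = 9

E[X] = 9


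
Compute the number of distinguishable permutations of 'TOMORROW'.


Letters: 8, freq: {'T': 1, 'O': 3, 'M': 1, 'R': 2, 'W': 1}
8!/(1!×3!×1!×2!×1!) = 40320/12 = 3360

3360


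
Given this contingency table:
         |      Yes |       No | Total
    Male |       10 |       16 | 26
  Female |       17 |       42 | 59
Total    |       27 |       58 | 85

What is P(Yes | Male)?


P(Yes | Male) = 10/(10+16) = 10/26 = 5/13

P(Yes|Male) = 5/13 ≈ 38.46%


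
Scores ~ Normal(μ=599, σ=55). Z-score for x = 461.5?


z = (x - μ)/σ = (461.5 - 599)/55 = -2.5

z = -2.5


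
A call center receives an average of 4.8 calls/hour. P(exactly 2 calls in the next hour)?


Poisson(λ=4.8): P(X=2) = e^(-λ)×λ^k/k!
= e^(-4.8) × 4.8^2 / 2!
≈ 0.008229747049 × 23.04 / 2 ≈ 0.094807

P(X=2) ≈ 0.094807 ≈ 9.48%


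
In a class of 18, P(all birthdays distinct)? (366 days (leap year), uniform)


P(all different) = Π(366-i)/366 for i=0..17
= (366/366)×(365/366)×...×(349/366)
= 0.653862

P ≈ 0.6539 ≈ 65.39%


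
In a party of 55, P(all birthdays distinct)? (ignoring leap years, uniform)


P(all different) = Π(365-i)/365 for i=0..54
= (365/365)×(364/365)×...×(311/365)
= 0.013738

P ≈ 0.0137 ≈ 1.37%


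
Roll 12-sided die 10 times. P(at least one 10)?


P(no 10)^10 = (11/12)^10 = 25937424601/61917364224
P(≥1) = 1 - 25937424601/61917364224 = 35979939623/61917364224

P = 35979939623/61917364224 ≈ 58.11%


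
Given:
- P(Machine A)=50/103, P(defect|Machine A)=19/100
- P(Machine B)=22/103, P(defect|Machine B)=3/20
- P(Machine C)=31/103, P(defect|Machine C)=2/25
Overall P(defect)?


P(B) = Σ P(B|Aᵢ)×P(Aᵢ)
  19/100×50/103 = 19/206
  3/20×22/103 = 33/1030
  2/25×31/103 = 62/2575
Sum = 382/2575

P(defect) = 382/2575 ≈ 14.83%


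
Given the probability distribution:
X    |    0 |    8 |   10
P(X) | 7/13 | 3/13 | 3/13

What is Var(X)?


E[X] = 54/13
E[X²] = 492/13
Var(X) = E[X²] - (E[X])² = 492/13 - 2916/169 = 3480/169

Var(X) = 3480/169 ≈ 20.5917


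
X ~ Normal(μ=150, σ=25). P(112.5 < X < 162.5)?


z₁=(112.5-150)/25=-1.5, z₂=(162.5-150)/25=0.5
P = Φ(0.5) - Φ(-1.5) = 0.691462 - 0.066807 = 0.624655 ≈ 0.6247

P(112.5 < X < 162.5) ≈ 0.6247


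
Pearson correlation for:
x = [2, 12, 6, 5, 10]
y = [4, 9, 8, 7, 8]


n=5, Σx=35, Σy=36, Σxy=279, Σx²=309, Σy²=274
r = (5×279 - 35×36)/√((5×309 - 35²)(5×274 - 36²))
= 135/√(320×74) = 135/√23680 ≈ 135/153.8831 ≈ 0.8773

r ≈ 0.8773


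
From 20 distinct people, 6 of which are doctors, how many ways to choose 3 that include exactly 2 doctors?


Choose 2 of the 6 doctors and 1 of the other 14 people:
C(6,2)×C(14,1) = 15×14 = 210

210


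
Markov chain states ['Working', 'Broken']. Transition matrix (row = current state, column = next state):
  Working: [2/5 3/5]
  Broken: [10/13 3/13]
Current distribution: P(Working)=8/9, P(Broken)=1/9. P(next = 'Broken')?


P(next=Broken) = Σᵢ P(now=i)×P(i→Broken)
= 8/9×3/5 + 1/9×3/13
= 8/15 + 1/39 = 109/195

P = 109/195 ≈ 0.5590


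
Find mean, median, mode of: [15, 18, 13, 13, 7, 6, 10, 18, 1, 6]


Sorted: [1, 6, 6, 7, 10, 13, 13, 15, 18, 18]
Mean = 107/10
Median = 23/2
Freq: {15: 1, 18: 2, 13: 2, 7: 1, 6: 2, 10: 1, 1: 1}
Mode: [6, 13, 18]

Mean=107/10, Median=23/2, Mode=[6, 13, 18]


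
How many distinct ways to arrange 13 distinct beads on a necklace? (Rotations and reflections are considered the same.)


Free circular arrangements: rotations and reflections both identified.
(n-1)!/2 = 12!/2 = 479001600/2 = 239500800

239500800


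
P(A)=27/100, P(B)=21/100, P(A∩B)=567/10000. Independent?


P(A)×P(B) = 567/10000
P(A∩B) = 567/10000
Equal ✓ → Independent

Yes, independent


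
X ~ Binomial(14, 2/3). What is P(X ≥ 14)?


P(X ≥ 14) = Σ P(X=i) for i=14..14
P(X=14) = 16384/4782969
Sum = 16384/4782969

P(X ≥ 14) = 16384/4782969 ≈ 0.34%


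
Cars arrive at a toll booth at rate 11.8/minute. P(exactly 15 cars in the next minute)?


Poisson(λ=11.8): P(X=15) = e^(-λ)×λ^k/k!
= e^(-11.8) × 11.8^15 / 15!
≈ 7.504557915e-06 × 1.1973747886e+16 / 1307674368000 ≈ 0.068716

P(X=15) ≈ 0.068716 ≈ 6.87%


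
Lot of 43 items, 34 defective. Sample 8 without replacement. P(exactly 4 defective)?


Hypergeometric: C(34,4)×C(9,4)/C(43,8)
= 46376×126/145008513 = 649264/16112057

P(X=4) = 649264/16112057 ≈ 4.03%


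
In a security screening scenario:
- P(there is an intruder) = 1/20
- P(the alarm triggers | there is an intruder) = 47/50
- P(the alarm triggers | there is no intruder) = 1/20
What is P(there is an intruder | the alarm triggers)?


Using Bayes' theorem:
P(A|B) = P(B|A)·P(A) / P(B)

P(the alarm triggers) = 47/50 × 1/20 + 1/20 × 19/20
= 47/1000 + 19/400 = 189/2000

P(there is an intruder|the alarm triggers) = (47/1000) / (189/2000) = 94/189

P(there is an intruder|the alarm triggers) = 94/189 ≈ 49.74%


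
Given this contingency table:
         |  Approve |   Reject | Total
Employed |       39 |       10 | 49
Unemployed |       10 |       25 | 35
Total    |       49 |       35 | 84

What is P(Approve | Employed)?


P(Approve | Employed) = 39/(39+10) = 39/49

P(Approve|Employed) = 39/49 ≈ 79.59%


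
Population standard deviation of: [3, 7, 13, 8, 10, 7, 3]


Mean = 51/7
  (3-51/7)²=900/49
  (7-51/7)²=4/49
  (13-51/7)²=1600/49
  (8-51/7)²=25/49
  (10-51/7)²=361/49
  (7-51/7)²=4/49
  (3-51/7)²=900/49
Σ(x-μ)² = 542/7
σ² = (542/7)/7 = 542/49

σ = √(542/49) ≈ 3.3258


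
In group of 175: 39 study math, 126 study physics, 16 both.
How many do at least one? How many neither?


|A∪B| = 39+126-16 = 149
Neither = 175-149 = 26

At least one: 149; Neither: 26


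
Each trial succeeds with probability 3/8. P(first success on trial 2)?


Geometric: P(X=2) = (1-p)^(k-1)×p = (5/8)^1×3/8 = 15/64

P(X=2) = 15/64 ≈ 23.44%


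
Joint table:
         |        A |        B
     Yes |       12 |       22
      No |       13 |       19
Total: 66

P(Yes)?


P(Yes) = (12+22)/66 = 34/66 = 17/33

P(Yes) = 17/33 ≈ 51.52%


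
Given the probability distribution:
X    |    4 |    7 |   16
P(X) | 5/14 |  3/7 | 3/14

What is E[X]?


E[X] = Σ x·P(X=x)
= (4)×(5/14) + (7)×(3/7) + (16)×(3/14)
= 55/7

E[X] = 55/7


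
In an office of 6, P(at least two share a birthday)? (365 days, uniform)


P(all different) = Π(365-i)/365 for i=0..5
= 0.959538
P(match) = 1 - 0.959538 = 0.040462

P ≈ 0.0405 ≈ 4.05%


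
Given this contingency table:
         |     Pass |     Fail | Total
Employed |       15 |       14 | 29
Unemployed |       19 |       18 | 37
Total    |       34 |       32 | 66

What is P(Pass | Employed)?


P(Pass | Employed) = 15/(15+14) = 15/29

P(Pass|Employed) = 15/29 ≈ 51.72%


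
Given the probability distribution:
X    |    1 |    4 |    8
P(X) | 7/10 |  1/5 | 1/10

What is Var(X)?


E[X] = 23/10
E[X²] = 103/10
Var(X) = E[X²] - (E[X])² = 103/10 - 529/100 = 501/100

Var(X) = 501/100 ≈ 5.0100


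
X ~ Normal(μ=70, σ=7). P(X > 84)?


z = (84-70)/7 = 2.0
P(X > 84) = 1 - P(Z ≤ 2.0) = 1 - 0.9772 = 0.0228

P(X > 84) ≈ 0.0228


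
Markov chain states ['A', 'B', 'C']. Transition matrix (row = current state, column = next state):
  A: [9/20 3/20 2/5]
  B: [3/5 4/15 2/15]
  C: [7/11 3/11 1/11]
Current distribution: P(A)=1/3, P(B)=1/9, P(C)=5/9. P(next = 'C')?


P(next=C) = Σᵢ P(now=i)×P(i→C)
= 1/3×2/5 + 1/9×2/15 + 5/9×1/11
= 2/15 + 2/135 + 5/99 = 59/297

P = 59/297 ≈ 0.1987


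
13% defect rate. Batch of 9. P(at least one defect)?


P(all good) = (87/100)^9 = 285544154243029527/1000000000000000000
P(≥1 defect) = 714455845756970473/1000000000000000000

P = 714455845756970473/1000000000000000000 ≈ 71.45%


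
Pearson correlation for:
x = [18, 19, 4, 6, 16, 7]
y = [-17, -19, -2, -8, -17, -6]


n=6, Σx=70, Σy=-69, Σxy=-1037, Σx²=1042, Σy²=1043
r = (6×(-1037) - 70×(-69))/√((6×1042 - 70²)(6×1043 - (-69)²))
= -1392/√(1352×1497) = -1392/√2023944 ≈ -1392/1422.6539 ≈ -0.9785

r ≈ -0.9785


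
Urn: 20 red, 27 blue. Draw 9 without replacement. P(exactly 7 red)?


Hypergeometric: C(20,7)×C(27,2)/C(47,9)
= 77520×351/1362649145 = 418608/20963833

P(X=7) = 418608/20963833 ≈ 2.00%


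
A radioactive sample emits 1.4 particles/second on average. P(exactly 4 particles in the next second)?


Poisson(λ=1.4): P(X=4) = e^(-λ)×λ^k/k!
= e^(-1.4) × 1.4^4 / 4!
≈ 0.2465969639 × 3.8416 / 24 ≈ 0.039472

P(X=4) ≈ 0.039472 ≈ 3.95%


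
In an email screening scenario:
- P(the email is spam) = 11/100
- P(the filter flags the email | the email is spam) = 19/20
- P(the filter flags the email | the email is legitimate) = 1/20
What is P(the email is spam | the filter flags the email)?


Using Bayes' theorem:
P(A|B) = P(B|A)·P(A) / P(B)

P(the filter flags the email) = 19/20 × 11/100 + 1/20 × 89/100
= 209/2000 + 89/2000 = 149/1000

P(the email is spam|the filter flags the email) = (209/2000) / (149/1000) = 209/298

P(the email is spam|the filter flags the email) = 209/298 ≈ 70.13%


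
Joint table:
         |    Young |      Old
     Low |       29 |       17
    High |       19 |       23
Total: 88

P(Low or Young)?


P(Low∨Young) = P(Low) + P(Young) - P(Low∧Young)
= (46 + 48 - 29)/88 = 65/88

P = 65/88 ≈ 73.86%


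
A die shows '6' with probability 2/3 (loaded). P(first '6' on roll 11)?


Geometric: P(X=11) = (1-p)^(k-1)×p = (1/3)^10×2/3 = 2/177147

P(X=11) = 2/177147 ≈ 0.00%


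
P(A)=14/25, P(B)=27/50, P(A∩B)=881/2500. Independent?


P(A)×P(B) = 189/625
P(A∩B) = 881/2500
Not equal → NOT independent

No, not independent


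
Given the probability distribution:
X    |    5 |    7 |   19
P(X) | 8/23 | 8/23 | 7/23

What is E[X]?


E[X] = Σ x·P(X=x)
= (5)×(8/23) + (7)×(8/23) + (19)×(7/23)
= 229/23

E[X] = 229/23


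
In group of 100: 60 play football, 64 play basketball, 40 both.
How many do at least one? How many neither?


|A∪B| = 60+64-40 = 84
Neither = 100-84 = 16

At least one: 84; Neither: 16


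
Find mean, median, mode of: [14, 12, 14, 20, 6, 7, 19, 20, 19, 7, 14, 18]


Sorted: [6, 7, 7, 12, 14, 14, 14, 18, 19, 19, 20, 20]
Mean = 170/12 = 85/6
Median = 14
Freq: {14: 3, 12: 1, 20: 2, 6: 1, 7: 2, 19: 2, 18: 1}
Mode: [14]

Mean=85/6, Median=14, Mode=14


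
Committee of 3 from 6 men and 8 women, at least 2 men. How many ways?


Count by #men:
  2M,1W: C(6,2)×C(8,1)=120
  3M,0W: C(6,3)×C(8,0)=20
Total = 140

140


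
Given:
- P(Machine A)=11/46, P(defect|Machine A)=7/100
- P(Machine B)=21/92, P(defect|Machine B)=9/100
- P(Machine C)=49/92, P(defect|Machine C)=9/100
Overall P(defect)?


P(B) = Σ P(B|Aᵢ)×P(Aᵢ)
  7/100×11/46 = 77/4600
  9/100×21/92 = 189/9200
  9/100×49/92 = 441/9200
Sum = 49/575

P(defect) = 49/575 ≈ 8.52%


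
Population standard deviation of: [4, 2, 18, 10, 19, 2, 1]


Mean = 56/7 = 8
  (4-8)²=16
  (2-8)²=36
  (18-8)²=100
  (10-8)²=4
  (19-8)²=121
  (2-8)²=36
  (1-8)²=49
Σ(x-μ)² = 362
σ² = 362/7

σ = √(362/7) ≈ 7.1913


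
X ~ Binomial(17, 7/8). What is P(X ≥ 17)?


P(X ≥ 17) = Σ P(X=i) for i=17..17
P(X=17) = 232630513987207/2251799813685248
Sum = 232630513987207/2251799813685248

P(X ≥ 17) = 232630513987207/2251799813685248 ≈ 10.33%


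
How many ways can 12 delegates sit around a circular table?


Circular arrangements of 12 distinct objects: fix one position to break rotational symmetry.
(n-1)! = 11! = 39916800

39916800


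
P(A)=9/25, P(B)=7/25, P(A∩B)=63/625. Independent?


P(A)×P(B) = 63/625
P(A∩B) = 63/625
Equal ✓ → Independent

Yes, independent


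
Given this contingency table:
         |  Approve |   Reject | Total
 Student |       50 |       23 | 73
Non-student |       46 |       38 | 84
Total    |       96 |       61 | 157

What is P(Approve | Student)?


P(Approve | Student) = 50/(50+23) = 50/73

P(Approve|Student) = 50/73 ≈ 68.49%


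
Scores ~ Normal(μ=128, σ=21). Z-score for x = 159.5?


z = (x - μ)/σ = (159.5 - 128)/21 = 1.5

z = 1.5


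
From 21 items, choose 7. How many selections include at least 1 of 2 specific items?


Complement: C(21,7) - C(19,7) = 116280 - 50388 = 65892

65892


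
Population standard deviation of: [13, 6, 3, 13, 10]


Mean = 45/5 = 9
  (13-9)²=16
  (6-9)²=9
  (3-9)²=36
  (13-9)²=16
  (10-9)²=1
Σ(x-μ)² = 78
σ² = 78/5

σ = √(78/5) ≈ 3.9497


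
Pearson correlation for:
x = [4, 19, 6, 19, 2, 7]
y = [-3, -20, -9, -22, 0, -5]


n=6, Σx=57, Σy=-59, Σxy=-899, Σx²=827, Σy²=999
r = (6×(-899) - 57×(-59))/√((6×827 - 57²)(6×999 - (-59)²))
= -2031/√(1713×2513) = -2031/√4304769 ≈ -2031/2074.7937 ≈ -0.9789

r ≈ -0.9789


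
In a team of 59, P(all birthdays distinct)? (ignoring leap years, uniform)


P(all different) = Π(365-i)/365 for i=0..58
= (365/365)×(364/365)×...×(307/365)
= 0.007011

P ≈ 0.0070 ≈ 0.70%


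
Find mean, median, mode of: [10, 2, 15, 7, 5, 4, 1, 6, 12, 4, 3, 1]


Sorted: [1, 1, 2, 3, 4, 4, 5, 6, 7, 10, 12, 15]
Mean = 70/12 = 35/6
Median = 9/2
Freq: {10: 1, 2: 1, 15: 1, 7: 1, 5: 1, 4: 2, 1: 2, 6: 1, 12: 1, 3: 1}
Mode: [1, 4]

Mean=35/6, Median=9/2, Mode=[1, 4]


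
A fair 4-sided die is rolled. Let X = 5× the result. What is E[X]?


E[die] = (1+4)/2 = 5/2
E[X] = 5 × 5/2 = 25/2

E[X] = 25/2


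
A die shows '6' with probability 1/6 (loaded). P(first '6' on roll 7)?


Geometric: P(X=7) = (1-p)^(k-1)×p = (5/6)^6×1/6 = 15625/279936

P(X=7) = 15625/279936 ≈ 5.58%


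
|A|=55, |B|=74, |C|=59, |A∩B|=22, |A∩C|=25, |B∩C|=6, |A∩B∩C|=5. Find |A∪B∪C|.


|A∪B∪C| = 55+74+59-22-25-6+5 = 140

|A∪B∪C| = 140


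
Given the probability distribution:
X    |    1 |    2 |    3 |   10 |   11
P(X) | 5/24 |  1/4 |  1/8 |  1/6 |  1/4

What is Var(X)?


E[X] = 11/2
E[X²] = 197/4
Var(X) = E[X²] - (E[X])² = 197/4 - 121/4 = 19

Var(X) = 19 ≈ 19.0000


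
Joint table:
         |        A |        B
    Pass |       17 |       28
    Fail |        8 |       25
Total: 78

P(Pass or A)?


P(Pass∨A) = P(Pass) + P(A) - P(Pass∧A)
= (45 + 25 - 17)/78 = 53/78

P = 53/78 ≈ 67.95%


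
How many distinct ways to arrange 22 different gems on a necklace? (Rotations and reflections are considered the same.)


Free circular arrangements: rotations and reflections both identified.
(n-1)!/2 = 21!/2 = 51090942171709440000/2 = 25545471085854720000

25545471085854720000


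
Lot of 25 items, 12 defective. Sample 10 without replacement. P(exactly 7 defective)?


Hypergeometric: C(12,7)×C(13,3)/C(25,10)
= 792×286/3268760 = 2574/37145

P(X=7) = 2574/37145 ≈ 6.93%


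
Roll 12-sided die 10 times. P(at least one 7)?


P(no 7)^10 = (11/12)^10 = 25937424601/61917364224
P(≥1) = 1 - 25937424601/61917364224 = 35979939623/61917364224

P = 35979939623/61917364224 ≈ 58.11%


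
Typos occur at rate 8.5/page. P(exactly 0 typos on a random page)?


Poisson(λ=8.5): P(X=0) = e^(-λ)×λ^k/k!
= e^(-8.5) × 8.5^0 / 0!
≈ 0.000203468369 × 1 / 1 ≈ 0.000203

P(X=0) ≈ 0.000203 ≈ 0.02%


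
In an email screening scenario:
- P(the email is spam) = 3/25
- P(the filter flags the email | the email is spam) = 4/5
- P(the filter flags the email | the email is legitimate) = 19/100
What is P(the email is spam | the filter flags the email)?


Using Bayes' theorem:
P(A|B) = P(B|A)·P(A) / P(B)

P(the filter flags the email) = 4/5 × 3/25 + 19/100 × 22/25
= 12/125 + 209/1250 = 329/1250

P(the email is spam|the filter flags the email) = (12/125) / (329/1250) = 120/329

P(the email is spam|the filter flags the email) = 120/329 ≈ 36.47%


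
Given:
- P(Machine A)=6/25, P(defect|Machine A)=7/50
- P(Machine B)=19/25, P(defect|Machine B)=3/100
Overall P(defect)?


P(B) = Σ P(B|Aᵢ)×P(Aᵢ)
  7/50×6/25 = 21/625
  3/100×19/25 = 57/2500
Sum = 141/2500

P(defect) = 141/2500 ≈ 5.64%


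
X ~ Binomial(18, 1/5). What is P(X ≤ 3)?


P(X ≤ 3) = Σ P(X=i) for i=0..3
P(X=0) = 68719476736/3814697265625
P(X=1) = 309237645312/3814697265625
P(X=2) = 657129996288/3814697265625
P(X=3) = 876173328384/3814697265625
Sum = 382252089344/762939453125

P(X ≤ 3) = 382252089344/762939453125 ≈ 50.10%


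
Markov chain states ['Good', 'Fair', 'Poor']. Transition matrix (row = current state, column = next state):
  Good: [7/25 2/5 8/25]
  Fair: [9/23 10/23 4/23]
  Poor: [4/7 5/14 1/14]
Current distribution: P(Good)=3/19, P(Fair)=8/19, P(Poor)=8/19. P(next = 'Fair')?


P(next=Fair) = Σᵢ P(now=i)×P(i→Fair)
= 3/19×2/5 + 8/19×10/23 + 8/19×5/14
= 6/95 + 80/437 + 20/133 = 6066/15295

P = 6066/15295 ≈ 0.3966


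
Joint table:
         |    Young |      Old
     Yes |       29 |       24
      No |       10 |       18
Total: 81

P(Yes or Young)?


P(Yes∨Young) = P(Yes) + P(Young) - P(Yes∧Young)
= (53 + 39 - 29)/81 = 63/81 = 7/9

P = 7/9 ≈ 77.78%


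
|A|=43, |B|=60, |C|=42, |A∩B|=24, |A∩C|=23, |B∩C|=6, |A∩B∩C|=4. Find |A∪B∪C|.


|A∪B∪C| = 43+60+42-24-23-6+4 = 96

|A∪B∪C| = 96


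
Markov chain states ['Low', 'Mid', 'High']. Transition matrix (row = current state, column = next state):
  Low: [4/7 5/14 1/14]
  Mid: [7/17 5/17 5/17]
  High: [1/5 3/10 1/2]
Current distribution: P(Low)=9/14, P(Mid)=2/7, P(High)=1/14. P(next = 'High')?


P(next=High) = Σᵢ P(now=i)×P(i→High)
= 9/14×1/14 + 2/7×5/17 + 1/14×1/2
= 9/196 + 10/119 + 1/28 = 138/833

P = 138/833 ≈ 0.1657


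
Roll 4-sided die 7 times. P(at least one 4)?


P(no 4)^7 = (3/4)^7 = 2187/16384
P(≥1) = 1 - 2187/16384 = 14197/16384

P = 14197/16384 ≈ 86.65%


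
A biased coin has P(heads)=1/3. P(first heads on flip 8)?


Geometric: P(X=8) = (1-p)^(k-1)×p = (2/3)^7×1/3 = 128/6561

P(X=8) = 128/6561 ≈ 1.95%


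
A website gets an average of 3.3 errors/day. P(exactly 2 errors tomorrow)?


Poisson(λ=3.3): P(X=2) = e^(-λ)×λ^k/k!
= e^(-3.3) × 3.3^2 / 2!
≈ 0.0368831674 × 10.89 / 2 ≈ 0.200829

P(X=2) ≈ 0.200829 ≈ 20.08%


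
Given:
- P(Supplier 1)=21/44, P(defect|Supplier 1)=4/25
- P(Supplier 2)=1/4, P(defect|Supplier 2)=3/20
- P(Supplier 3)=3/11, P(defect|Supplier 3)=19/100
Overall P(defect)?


P(B) = Σ P(B|Aᵢ)×P(Aᵢ)
  4/25×21/44 = 21/275
  3/20×1/4 = 3/80
  19/100×3/11 = 57/1100
Sum = 729/4400

P(defect) = 729/4400 ≈ 16.57%


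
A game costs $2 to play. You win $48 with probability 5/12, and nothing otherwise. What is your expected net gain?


E[gain] = (48-2)×5/12 + (-2)×7/12
= 115/6 - 7/6 = 18

Expected net gain = $18 ≈ $18.00


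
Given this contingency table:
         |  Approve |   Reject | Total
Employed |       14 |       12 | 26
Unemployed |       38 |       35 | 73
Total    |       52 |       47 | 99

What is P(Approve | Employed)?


P(Approve | Employed) = 14/(14+12) = 14/26 = 7/13

P(Approve|Employed) = 7/13 ≈ 53.85%


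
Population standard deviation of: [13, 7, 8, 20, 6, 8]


Mean = 62/6 = 31/3
  (13-31/3)²=64/9
  (7-31/3)²=100/9
  (8-31/3)²=49/9
  (20-31/3)²=841/9
  (6-31/3)²=169/9
  (8-31/3)²=49/9
Σ(x-μ)² = 424/3
σ² = (424/3)/6 = 212/9

σ = √(212/9) ≈ 4.8534


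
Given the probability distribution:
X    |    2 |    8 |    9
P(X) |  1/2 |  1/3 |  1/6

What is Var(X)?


E[X] = 31/6
E[X²] = 221/6
Var(X) = E[X²] - (E[X])² = 221/6 - 961/36 = 365/36

Var(X) = 365/36 ≈ 10.1389


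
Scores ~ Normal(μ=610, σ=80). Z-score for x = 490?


z = (x - μ)/σ = (490 - 610)/80 = -1.5

z = -1.5


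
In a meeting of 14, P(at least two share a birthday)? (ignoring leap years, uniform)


P(all different) = Π(365-i)/365 for i=0..13
= 0.776897
P(match) = 1 - 0.776897 = 0.223103

P ≈ 0.2231 ≈ 22.31%


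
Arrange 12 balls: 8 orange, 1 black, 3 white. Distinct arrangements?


12!/(8!×1!×3!) = 1980

1980


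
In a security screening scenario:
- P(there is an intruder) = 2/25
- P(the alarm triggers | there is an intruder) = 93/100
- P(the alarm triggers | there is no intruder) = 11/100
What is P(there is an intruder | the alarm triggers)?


Using Bayes' theorem:
P(A|B) = P(B|A)·P(A) / P(B)

P(the alarm triggers) = 93/100 × 2/25 + 11/100 × 23/25
= 93/1250 + 253/2500 = 439/2500

P(there is an intruder|the alarm triggers) = (93/1250) / (439/2500) = 186/439

P(there is an intruder|the alarm triggers) = 186/439 ≈ 42.37%


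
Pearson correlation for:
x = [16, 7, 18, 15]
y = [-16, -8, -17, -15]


n=4, Σx=56, Σy=-56, Σxy=-843, Σx²=854, Σy²=834
r = (4×(-843) - 56×(-56))/√((4×854 - 56²)(4×834 - (-56)²))
= -236/√(280×200) = -236/√56000 ≈ -236/236.6432 ≈ -0.9973

r ≈ -0.9973


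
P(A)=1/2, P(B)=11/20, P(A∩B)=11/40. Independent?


P(A)×P(B) = 11/40
P(A∩B) = 11/40
Equal ✓ → Independent

Yes, independent


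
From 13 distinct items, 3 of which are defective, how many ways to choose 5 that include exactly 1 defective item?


Choose 1 of the 3 defective items and 4 of the other 10 items:
C(3,1)×C(10,4) = 3×210 = 630

630


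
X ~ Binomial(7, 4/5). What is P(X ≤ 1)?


P(X ≤ 1) = Σ P(X=i) for i=0..1
P(X=0) = 1/78125
P(X=1) = 28/78125
Sum = 29/78125

P(X ≤ 1) = 29/78125 ≈ 0.04%


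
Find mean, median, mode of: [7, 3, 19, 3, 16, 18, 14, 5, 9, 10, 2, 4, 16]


Sorted: [2, 3, 3, 4, 5, 7, 9, 10, 14, 16, 16, 18, 19]
Mean = 126/13
Median = 9
Freq: {7: 1, 3: 2, 19: 1, 16: 2, 18: 1, 14: 1, 5: 1, 9: 1, 10: 1, 2: 1, 4: 1}
Mode: [3, 16]

Mean=126/13, Median=9, Mode=[3, 16]


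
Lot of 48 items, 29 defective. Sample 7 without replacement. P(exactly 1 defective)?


Hypergeometric: C(29,1)×C(19,6)/C(48,7)
= 29×27132/73629072 = 65569/6135756

P(X=1) = 65569/6135756 ≈ 1.07%


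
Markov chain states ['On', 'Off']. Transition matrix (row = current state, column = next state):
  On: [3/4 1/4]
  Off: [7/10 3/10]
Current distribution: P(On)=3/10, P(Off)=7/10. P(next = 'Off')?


P(next=Off) = Σᵢ P(now=i)×P(i→Off)
= 3/10×1/4 + 7/10×3/10
= 3/40 + 21/100 = 57/200

P = 57/200 ≈ 0.2850


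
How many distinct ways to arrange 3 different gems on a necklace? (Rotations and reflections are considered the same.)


Free circular arrangements: rotations and reflections both identified.
(n-1)!/2 = 2!/2 = 2/2 = 1

1


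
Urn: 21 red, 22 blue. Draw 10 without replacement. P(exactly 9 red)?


Hypergeometric: C(21,9)×C(22,1)/C(43,10)
= 293930×22/1917334783 = 220/65231

P(X=9) = 220/65231 ≈ 0.34%


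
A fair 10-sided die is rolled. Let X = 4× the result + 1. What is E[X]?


E[die] = (1+10)/2 = 11/2
E[X] = 4×11/2 + 1 = 23

E[X] = 23


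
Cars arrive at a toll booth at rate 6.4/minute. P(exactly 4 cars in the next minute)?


Poisson(λ=6.4): P(X=4) = e^(-λ)×λ^k/k!
= e^(-6.4) × 6.4^4 / 4!
≈ 0.001661557273 × 1677.7216 / 24 ≈ 0.116151

P(X=4) ≈ 0.116151 ≈ 11.62%


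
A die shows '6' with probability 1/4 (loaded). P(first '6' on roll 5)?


Geometric: P(X=5) = (1-p)^(k-1)×p = (3/4)^4×1/4 = 81/1024

P(X=5) = 81/1024 ≈ 7.91%


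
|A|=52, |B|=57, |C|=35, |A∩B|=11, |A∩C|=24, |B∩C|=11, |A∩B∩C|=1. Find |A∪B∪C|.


|A∪B∪C| = 52+57+35-11-24-11+1 = 99

|A∪B∪C| = 99


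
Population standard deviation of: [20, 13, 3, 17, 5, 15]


Mean = 73/6
  (20-73/6)²=2209/36
  (13-73/6)²=25/36
  (3-73/6)²=3025/36
  (17-73/6)²=841/36
  (5-73/6)²=1849/36
  (15-73/6)²=289/36
Σ(x-μ)² = 1373/6
σ² = (1373/6)/6 = 1373/36

σ = √(1373/36) ≈ 6.1757


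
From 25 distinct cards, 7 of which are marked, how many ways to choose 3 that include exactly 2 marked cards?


Choose 2 of the 7 marked cards and 1 of the other 18 cards:
C(7,2)×C(18,1) = 21×18 = 378

378


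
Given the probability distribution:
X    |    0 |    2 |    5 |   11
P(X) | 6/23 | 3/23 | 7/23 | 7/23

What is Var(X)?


E[X] = 118/23
E[X²] = 1034/23
Var(X) = E[X²] - (E[X])² = 1034/23 - 13924/529 = 9858/529

Var(X) = 9858/529 ≈ 18.6352


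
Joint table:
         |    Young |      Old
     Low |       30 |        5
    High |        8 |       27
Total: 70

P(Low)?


P(Low) = (30+5)/70 = 35/70 = 1/2

P(Low) = 1/2 ≈ 50.00%


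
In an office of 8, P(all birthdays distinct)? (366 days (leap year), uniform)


P(all different) = Π(366-i)/366 for i=0..7
= (366/366)×(365/366)×...×(359/366)
= 0.925861

P ≈ 0.9259 ≈ 92.59%


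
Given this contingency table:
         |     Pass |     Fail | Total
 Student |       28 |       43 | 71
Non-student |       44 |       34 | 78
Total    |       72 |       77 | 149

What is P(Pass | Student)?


P(Pass | Student) = 28/(28+43) = 28/71

P(Pass|Student) = 28/71 ≈ 39.44%


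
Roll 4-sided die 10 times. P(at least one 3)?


P(no 3)^10 = (3/4)^10 = 59049/1048576
P(≥1) = 1 - 59049/1048576 = 989527/1048576

P = 989527/1048576 ≈ 94.37%


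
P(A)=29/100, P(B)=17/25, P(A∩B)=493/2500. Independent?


P(A)×P(B) = 493/2500
P(A∩B) = 493/2500
Equal ✓ → Independent

Yes, independent


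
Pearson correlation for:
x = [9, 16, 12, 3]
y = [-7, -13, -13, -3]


n=4, Σx=40, Σy=-36, Σxy=-436, Σx²=490, Σy²=396
r = (4×(-436) - 40×(-36))/√((4×490 - 40²)(4×396 - (-36)²))
= -304/√(360×288) = -304/√103680 ≈ -304/321.9938 ≈ -0.9441

r ≈ -0.9441


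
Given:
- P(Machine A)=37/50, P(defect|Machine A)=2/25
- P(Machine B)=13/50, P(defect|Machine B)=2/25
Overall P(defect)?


P(B) = Σ P(B|Aᵢ)×P(Aᵢ)
  2/25×37/50 = 37/625
  2/25×13/50 = 13/625
Sum = 2/25

P(defect) = 2/25 ≈ 8.00%


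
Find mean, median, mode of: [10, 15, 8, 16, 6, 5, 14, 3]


Sorted: [3, 5, 6, 8, 10, 14, 15, 16]
Mean = 77/8
Median = 9
Freq: {10: 1, 15: 1, 8: 1, 16: 1, 6: 1, 5: 1, 14: 1, 3: 1}
Mode: No mode

Mean=77/8, Median=9, Mode=No mode


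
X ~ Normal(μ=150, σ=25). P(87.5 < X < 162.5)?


z₁=(87.5-150)/25=-2.5, z₂=(162.5-150)/25=0.5
P = Φ(0.5) - Φ(-2.5) = 0.691462 - 0.006210 = 0.685252 ≈ 0.6853

P(87.5 < X < 162.5) ≈ 0.6853


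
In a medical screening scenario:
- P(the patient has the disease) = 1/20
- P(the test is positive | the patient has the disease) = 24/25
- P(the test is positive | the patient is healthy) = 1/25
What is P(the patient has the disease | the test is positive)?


Using Bayes' theorem:
P(A|B) = P(B|A)·P(A) / P(B)

P(the test is positive) = 24/25 × 1/20 + 1/25 × 19/20
= 6/125 + 19/500 = 43/500

P(the patient has the disease|the test is positive) = (6/125) / (43/500) = 24/43

P(the patient has the disease|the test is positive) = 24/43 ≈ 55.81%


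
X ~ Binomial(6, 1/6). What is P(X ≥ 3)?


P(X ≥ 3) = Σ P(X=i) for i=3..6
P(X=3) = 625/11664
P(X=4) = 125/15552
P(X=5) = 5/7776
P(X=6) = 1/46656
Sum = 1453/23328

P(X ≥ 3) = 1453/23328 ≈ 6.23%


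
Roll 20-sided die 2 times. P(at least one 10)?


P(no 10)^2 = (19/20)^2 = 361/400
P(≥1) = 1 - 361/400 = 39/400

P = 39/400 ≈ 9.75%


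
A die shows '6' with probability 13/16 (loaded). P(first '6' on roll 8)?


Geometric: P(X=8) = (1-p)^(k-1)×p = (3/16)^7×13/16 = 28431/4294967296

P(X=8) = 28431/4294967296 ≈ 0.00%


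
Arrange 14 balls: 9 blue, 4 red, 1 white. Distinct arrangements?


14!/(9!×4!×1!) = 10010

10010


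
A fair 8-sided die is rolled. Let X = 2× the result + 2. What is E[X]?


E[die] = (1+8)/2 = 9/2
E[X] = 2×9/2 + 2 = 11

E[X] = 11


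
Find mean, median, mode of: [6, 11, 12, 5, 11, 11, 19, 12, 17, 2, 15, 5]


Sorted: [2, 5, 5, 6, 11, 11, 11, 12, 12, 15, 17, 19]
Mean = 126/12 = 21/2
Median = 11
Freq: {6: 1, 11: 3, 12: 2, 5: 2, 19: 1, 17: 1, 2: 1, 15: 1}
Mode: [11]

Mean=21/2, Median=11, Mode=11


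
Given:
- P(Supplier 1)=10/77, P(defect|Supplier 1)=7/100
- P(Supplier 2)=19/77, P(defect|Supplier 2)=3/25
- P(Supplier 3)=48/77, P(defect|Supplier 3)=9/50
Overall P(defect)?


P(B) = Σ P(B|Aᵢ)×P(Aᵢ)
  7/100×10/77 = 1/110
  3/25×19/77 = 57/1925
  9/50×48/77 = 216/1925
Sum = 83/550

P(defect) = 83/550 ≈ 15.09%


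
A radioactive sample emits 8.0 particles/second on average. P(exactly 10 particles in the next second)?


Poisson(λ=8.0): P(X=10) = e^(-λ)×λ^k/k!
= e^(-8.0) × 8.0^10 / 10!
≈ 0.0003354626279 × 1073741824 / 3628800 ≈ 0.099262

P(X=10) ≈ 0.099262 ≈ 9.93%


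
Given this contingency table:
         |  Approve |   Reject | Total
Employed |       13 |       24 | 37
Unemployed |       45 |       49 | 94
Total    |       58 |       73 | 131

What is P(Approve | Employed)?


P(Approve | Employed) = 13/(13+24) = 13/37

P(Approve|Employed) = 13/37 ≈ 35.14%


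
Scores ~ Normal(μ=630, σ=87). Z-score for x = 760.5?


z = (x - μ)/σ = (760.5 - 630)/87 = 1.5

z = 1.5


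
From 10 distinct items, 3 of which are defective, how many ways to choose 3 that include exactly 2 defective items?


Choose 2 of the 3 defective items and 1 of the other 7 items:
C(3,2)×C(7,1) = 3×7 = 21

21


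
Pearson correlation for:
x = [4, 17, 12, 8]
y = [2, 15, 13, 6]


n=4, Σx=41, Σy=36, Σxy=467, Σx²=513, Σy²=434
r = (4×467 - 41×36)/√((4×513 - 41²)(4×434 - 36²))
= 392/√(371×440) = 392/√163240 ≈ 392/404.0297 ≈ 0.9702

r ≈ 0.9702


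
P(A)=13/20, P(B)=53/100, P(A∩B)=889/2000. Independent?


P(A)×P(B) = 689/2000
P(A∩B) = 889/2000
Not equal → NOT independent

No, not independent


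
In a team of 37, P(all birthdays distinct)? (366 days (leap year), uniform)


P(all different) = Π(366-i)/366 for i=0..36
= (366/366)×(365/366)×...×(330/366)
= 0.152077

P ≈ 0.1521 ≈ 15.21%


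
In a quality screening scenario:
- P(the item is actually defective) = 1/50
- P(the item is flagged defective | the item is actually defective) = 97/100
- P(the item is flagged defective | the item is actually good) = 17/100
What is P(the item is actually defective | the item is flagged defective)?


Using Bayes' theorem:
P(A|B) = P(B|A)·P(A) / P(B)

P(the item is flagged defective) = 97/100 × 1/50 + 17/100 × 49/50
= 97/5000 + 833/5000 = 93/500

P(the item is actually defective|the item is flagged defective) = (97/5000) / (93/500) = 97/930

P(the item is actually defective|the item is flagged defective) = 97/930 ≈ 10.43%


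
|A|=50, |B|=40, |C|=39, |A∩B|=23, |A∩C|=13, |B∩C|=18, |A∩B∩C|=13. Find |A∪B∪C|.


|A∪B∪C| = 50+40+39-23-13-18+13 = 88

|A∪B∪C| = 88


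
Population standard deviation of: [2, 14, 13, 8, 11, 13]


Mean = 61/6
  (2-61/6)²=2401/36
  (14-61/6)²=529/36
  (13-61/6)²=289/36
  (8-61/6)²=169/36
  (11-61/6)²=25/36
  (13-61/6)²=289/36
Σ(x-μ)² = 617/6
σ² = (617/6)/6 = 617/36

σ = √(617/36) ≈ 4.1399


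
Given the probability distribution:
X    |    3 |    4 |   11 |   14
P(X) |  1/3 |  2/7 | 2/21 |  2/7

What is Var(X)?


E[X] = 151/21
E[X²] = 1577/21
Var(X) = E[X²] - (E[X])² = 1577/21 - 22801/441 = 10316/441

Var(X) = 10316/441 ≈ 23.3923


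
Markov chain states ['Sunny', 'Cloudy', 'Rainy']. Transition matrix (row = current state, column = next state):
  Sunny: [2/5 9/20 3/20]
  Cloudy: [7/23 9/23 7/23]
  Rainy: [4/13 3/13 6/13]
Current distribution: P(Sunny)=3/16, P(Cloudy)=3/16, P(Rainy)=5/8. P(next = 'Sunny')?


P(next=Sunny) = Σᵢ P(now=i)×P(i→Sunny)
= 3/16×2/5 + 3/16×7/23 + 5/8×4/13
= 3/40 + 21/368 + 5/26 = 7759/23920

P = 7759/23920 ≈ 0.3244


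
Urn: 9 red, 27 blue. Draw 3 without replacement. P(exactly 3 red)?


Hypergeometric: C(9,3)×C(27,0)/C(36,3)
= 84×1/7140 = 1/85

P(X=3) = 1/85 ≈ 1.18%


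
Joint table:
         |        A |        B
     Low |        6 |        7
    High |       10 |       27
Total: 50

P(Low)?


P(Low) = (6+7)/50 = 13/50

P(Low) = 13/50 ≈ 26.00%


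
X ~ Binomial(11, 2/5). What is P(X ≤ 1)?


P(X ≤ 1) = Σ P(X=i) for i=0..1
P(X=0) = 177147/48828125
P(X=1) = 1299078/48828125
Sum = 59049/1953125

P(X ≤ 1) = 59049/1953125 ≈ 3.02%


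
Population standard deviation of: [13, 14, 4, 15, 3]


Mean = 49/5
  (13-49/5)²=256/25
  (14-49/5)²=441/25
  (4-49/5)²=841/25
  (15-49/5)²=676/25
  (3-49/5)²=1156/25
Σ(x-μ)² = 674/5
σ² = (674/5)/5 = 674/25

σ = √(674/25) ≈ 5.1923


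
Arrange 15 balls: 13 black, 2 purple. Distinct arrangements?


15!/(13!×2!) = 105

105


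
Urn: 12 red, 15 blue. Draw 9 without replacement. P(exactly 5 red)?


Hypergeometric: C(12,5)×C(15,4)/C(27,9)
= 792×1365/4686825 = 504/2185

P(X=5) = 504/2185 ≈ 23.07%


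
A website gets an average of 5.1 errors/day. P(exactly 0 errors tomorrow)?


Poisson(λ=5.1): P(X=0) = e^(-λ)×λ^k/k!
= e^(-5.1) × 5.1^0 / 0!
≈ 0.006096746566 × 1 / 1 ≈ 0.006097

P(X=0) ≈ 0.006097 ≈ 0.61%


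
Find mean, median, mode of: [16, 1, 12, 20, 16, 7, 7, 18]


Sorted: [1, 7, 7, 12, 16, 16, 18, 20]
Mean = 97/8
Median = 14
Freq: {16: 2, 1: 1, 12: 1, 20: 1, 7: 2, 18: 1}
Mode: [7, 16]

Mean=97/8, Median=14, Mode=[7, 16]


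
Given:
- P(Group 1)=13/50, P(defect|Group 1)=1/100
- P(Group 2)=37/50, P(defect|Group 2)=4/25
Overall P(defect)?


P(B) = Σ P(B|Aᵢ)×P(Aᵢ)
  1/100×13/50 = 13/5000
  4/25×37/50 = 74/625
Sum = 121/1000

P(defect) = 121/1000 ≈ 12.10%


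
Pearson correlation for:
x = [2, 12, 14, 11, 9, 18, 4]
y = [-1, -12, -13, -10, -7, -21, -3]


n=7, Σx=70, Σy=-67, Σxy=-891, Σx²=886, Σy²=913
r = (7×(-891) - 70×(-67))/√((7×886 - 70²)(7×913 - (-67)²))
= -1547/√(1302×1902) = -1547/√2476404 ≈ -1547/1573.6594 ≈ -0.9831

r ≈ -0.9831


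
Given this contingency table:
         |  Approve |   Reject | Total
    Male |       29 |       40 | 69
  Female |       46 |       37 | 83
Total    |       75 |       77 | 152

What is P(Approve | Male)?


P(Approve | Male) = 29/(29+40) = 29/69

P(Approve|Male) = 29/69 ≈ 42.03%


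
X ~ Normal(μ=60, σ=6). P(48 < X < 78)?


z₁=(48-60)/6=-2.0, z₂=(78-60)/6=3.0
P = Φ(3.0) - Φ(-2.0) = 0.998650 - 0.022750 = 0.975900 ≈ 0.9759

P(48 < X < 78) ≈ 0.9759


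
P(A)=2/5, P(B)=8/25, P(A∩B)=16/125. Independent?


P(A)×P(B) = 16/125
P(A∩B) = 16/125
Equal ✓ → Independent

Yes, independent


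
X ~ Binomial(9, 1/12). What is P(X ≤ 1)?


P(X ≤ 1) = Σ P(X=i) for i=0..1
P(X=0) = 2357947691/5159780352
P(X=1) = 214358881/573308928
Sum = 1071794405/1289945088

P(X ≤ 1) = 1071794405/1289945088 ≈ 83.09%


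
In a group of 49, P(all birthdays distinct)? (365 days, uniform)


P(all different) = Π(365-i)/365 for i=0..48
= (365/365)×(364/365)×...×(317/365)
= 0.034220

P ≈ 0.0342 ≈ 3.42%


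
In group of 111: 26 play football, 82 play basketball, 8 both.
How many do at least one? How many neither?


|A∪B| = 26+82-8 = 100
Neither = 111-100 = 11

At least one: 100; Neither: 11


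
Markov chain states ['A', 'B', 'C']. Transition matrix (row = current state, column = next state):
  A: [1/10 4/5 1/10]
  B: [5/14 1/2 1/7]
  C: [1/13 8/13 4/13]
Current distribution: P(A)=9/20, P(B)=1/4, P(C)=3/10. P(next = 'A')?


P(next=A) = Σᵢ P(now=i)×P(i→A)
= 9/20×1/10 + 1/4×5/14 + 3/10×1/13
= 9/200 + 5/56 + 3/130 = 358/2275

P = 358/2275 ≈ 0.1574


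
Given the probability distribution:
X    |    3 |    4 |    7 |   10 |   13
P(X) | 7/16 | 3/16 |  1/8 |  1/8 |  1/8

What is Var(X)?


E[X] = 93/16
E[X²] = 747/16
Var(X) = E[X²] - (E[X])² = 747/16 - 8649/256 = 3303/256

Var(X) = 3303/256 ≈ 12.9023


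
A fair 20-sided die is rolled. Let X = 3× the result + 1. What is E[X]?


E[die] = (1+20)/2 = 21/2
E[X] = 3×21/2 + 1 = 65/2

E[X] = 65/2


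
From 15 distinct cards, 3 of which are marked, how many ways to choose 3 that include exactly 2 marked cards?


Choose 2 of the 3 marked cards and 1 of the other 12 cards:
C(3,2)×C(12,1) = 3×12 = 36

36


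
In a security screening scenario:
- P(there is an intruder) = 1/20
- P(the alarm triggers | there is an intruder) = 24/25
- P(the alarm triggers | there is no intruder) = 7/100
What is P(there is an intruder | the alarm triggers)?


Using Bayes' theorem:
P(A|B) = P(B|A)·P(A) / P(B)

P(the alarm triggers) = 24/25 × 1/20 + 7/100 × 19/20
= 6/125 + 133/2000 = 229/2000

P(there is an intruder|the alarm triggers) = (6/125) / (229/2000) = 96/229

P(there is an intruder|the alarm triggers) = 96/229 ≈ 41.92%


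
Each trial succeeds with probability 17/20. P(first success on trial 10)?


Geometric: P(X=10) = (1-p)^(k-1)×p = (3/20)^9×17/20 = 334611/10240000000000

P(X=10) = 334611/10240000000000 ≈ 0.00%


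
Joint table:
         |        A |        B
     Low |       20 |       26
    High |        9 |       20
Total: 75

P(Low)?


P(Low) = (20+26)/75 = 46/75

P(Low) = 46/75 ≈ 61.33%


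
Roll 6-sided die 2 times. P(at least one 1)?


P(no 1)^2 = (5/6)^2 = 25/36
P(≥1) = 1 - 25/36 = 11/36

P = 11/36 ≈ 30.56%


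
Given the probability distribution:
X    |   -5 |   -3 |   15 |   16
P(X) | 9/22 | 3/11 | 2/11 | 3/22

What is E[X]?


E[X] = Σ x·P(X=x)
= (-5)×(9/22) + (-3)×(3/11) + (15)×(2/11) + (16)×(3/22)
= 45/22

E[X] = 45/22


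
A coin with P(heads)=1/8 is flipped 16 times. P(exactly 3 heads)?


Binomial: P(X=3) = C(16,3)×p^3×(1-p)^13
= 560 × 1/512 × 96889010407/549755813888 = 3391115364245/17592186044416

P(X=3) = 3391115364245/17592186044416 ≈ 19.28%


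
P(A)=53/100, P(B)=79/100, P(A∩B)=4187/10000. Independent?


P(A)×P(B) = 4187/10000
P(A∩B) = 4187/10000
Equal ✓ → Independent

Yes, independent


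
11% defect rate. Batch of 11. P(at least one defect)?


P(all good) = (89/100)^11 = 2775173073766990340489/10000000000000000000000
P(≥1 defect) = 7224826926233009659511/10000000000000000000000

P = 7224826926233009659511/10000000000000000000000 ≈ 72.25%


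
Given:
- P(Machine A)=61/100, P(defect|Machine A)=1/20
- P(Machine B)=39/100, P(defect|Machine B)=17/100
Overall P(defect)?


P(B) = Σ P(B|Aᵢ)×P(Aᵢ)
  1/20×61/100 = 61/2000
  17/100×39/100 = 663/10000
Sum = 121/1250

P(defect) = 121/1250 ≈ 9.68%


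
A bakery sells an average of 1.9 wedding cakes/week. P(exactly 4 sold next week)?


Poisson(λ=1.9): P(X=4) = e^(-λ)×λ^k/k!
= e^(-1.9) × 1.9^4 / 4!
≈ 0.1495686192 × 13.0321 / 24 ≈ 0.081216

P(X=4) ≈ 0.081216 ≈ 8.12%


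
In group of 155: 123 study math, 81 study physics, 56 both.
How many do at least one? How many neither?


|A∪B| = 123+81-56 = 148
Neither = 155-148 = 7

At least one: 148; Neither: 7


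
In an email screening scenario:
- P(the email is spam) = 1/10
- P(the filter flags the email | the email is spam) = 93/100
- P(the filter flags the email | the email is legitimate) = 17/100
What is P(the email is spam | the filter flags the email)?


Using Bayes' theorem:
P(A|B) = P(B|A)·P(A) / P(B)

P(the filter flags the email) = 93/100 × 1/10 + 17/100 × 9/10
= 93/1000 + 153/1000 = 123/500

P(the email is spam|the filter flags the email) = (93/1000) / (123/500) = 31/82

P(the email is spam|the filter flags the email) = 31/82 ≈ 37.80%


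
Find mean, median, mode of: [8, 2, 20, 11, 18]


Sorted: [2, 8, 11, 18, 20]
Mean = 59/5
Median = 11
Freq: {8: 1, 2: 1, 20: 1, 11: 1, 18: 1}
Mode: No mode

Mean=59/5, Median=11, Mode=No mode
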